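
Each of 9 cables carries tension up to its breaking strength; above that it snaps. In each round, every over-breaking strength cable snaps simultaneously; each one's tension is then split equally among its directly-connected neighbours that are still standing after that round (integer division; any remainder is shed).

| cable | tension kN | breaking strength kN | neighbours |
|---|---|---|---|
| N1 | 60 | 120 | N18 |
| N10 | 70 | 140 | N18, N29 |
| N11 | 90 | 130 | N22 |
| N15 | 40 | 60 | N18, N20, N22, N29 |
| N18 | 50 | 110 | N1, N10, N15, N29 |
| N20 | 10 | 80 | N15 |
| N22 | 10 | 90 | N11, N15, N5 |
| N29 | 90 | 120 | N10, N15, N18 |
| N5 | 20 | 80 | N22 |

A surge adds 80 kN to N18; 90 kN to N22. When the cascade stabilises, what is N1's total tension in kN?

92

Round 1 — N18 at 130 > 110; N22 at 100 > 90. N18, N22 snap.
  N18 sheds 130 kN to N1, N10, N15, N29: 32 each (2 lost).
    N1: 60+32 = 92 ≤ 120
    N10: 70+32 = 102 ≤ 140
    N15: 40+32 = 72 > 60
    N29: 90+32 = 122 > 120
  N22 sheds 100 kN to N11, N15, N5: 33 each (1 lost).
    N11: 90+33 = 123 ≤ 130
    N15: 72+33 = 105 > 60
    N5: 20+33 = 53 ≤ 80
Round 2 — N15, N29 snap.
  N15 sheds 105 kN to N20: 105 each.
    N20: 10+105 = 115 > 80
  N29 sheds 122 kN to N10: 122 each.
    N10: 102+122 = 224 > 140
Round 3 — N10, N20 snap.
  N10 sheds 224 kN: no online neighbours, lost.
  N20 sheds 115 kN: no online neighbours, lost.
No further breaks.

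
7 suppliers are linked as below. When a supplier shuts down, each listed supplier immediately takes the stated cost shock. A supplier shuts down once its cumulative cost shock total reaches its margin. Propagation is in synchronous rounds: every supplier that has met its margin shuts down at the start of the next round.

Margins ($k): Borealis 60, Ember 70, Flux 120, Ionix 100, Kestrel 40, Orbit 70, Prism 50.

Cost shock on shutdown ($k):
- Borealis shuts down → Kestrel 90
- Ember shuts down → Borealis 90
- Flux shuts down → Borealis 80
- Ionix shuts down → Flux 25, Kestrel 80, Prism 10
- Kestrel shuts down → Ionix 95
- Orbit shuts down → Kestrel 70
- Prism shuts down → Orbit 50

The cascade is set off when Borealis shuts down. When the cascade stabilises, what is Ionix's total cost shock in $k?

95

Round 1 — Borealis shuts down (initial).
  Kestrel: +90 → 90 ≥ 40
Round 2 — Kestrel shuts down.
  Ionix: +95 → 95 < 100
No further shutdowns.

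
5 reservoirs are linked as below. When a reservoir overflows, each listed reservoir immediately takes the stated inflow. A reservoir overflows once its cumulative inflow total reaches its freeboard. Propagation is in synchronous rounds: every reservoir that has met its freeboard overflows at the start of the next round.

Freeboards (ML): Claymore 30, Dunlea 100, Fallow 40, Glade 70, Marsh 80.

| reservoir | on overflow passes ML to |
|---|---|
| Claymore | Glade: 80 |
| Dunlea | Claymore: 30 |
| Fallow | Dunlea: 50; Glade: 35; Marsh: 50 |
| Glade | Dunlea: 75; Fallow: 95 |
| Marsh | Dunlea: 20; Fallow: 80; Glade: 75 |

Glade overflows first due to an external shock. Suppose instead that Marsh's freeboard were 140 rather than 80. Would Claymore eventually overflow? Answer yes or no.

yes

With Marsh's freeboard at 140:
Round 1 — Glade overflows (initial).
  Dunlea: +75 → 75 < 100
  Fallow: +95 → 95 ≥ 40
Round 2 — Fallow overflows.
  Dunlea: +50 → 125 ≥ 100
  Marsh: +50 → 50 < 140
Round 3 — Dunlea overflows.
  Claymore: +30 → 30 ≥ 30
Round 4 — Claymore overflows.
No further overflows.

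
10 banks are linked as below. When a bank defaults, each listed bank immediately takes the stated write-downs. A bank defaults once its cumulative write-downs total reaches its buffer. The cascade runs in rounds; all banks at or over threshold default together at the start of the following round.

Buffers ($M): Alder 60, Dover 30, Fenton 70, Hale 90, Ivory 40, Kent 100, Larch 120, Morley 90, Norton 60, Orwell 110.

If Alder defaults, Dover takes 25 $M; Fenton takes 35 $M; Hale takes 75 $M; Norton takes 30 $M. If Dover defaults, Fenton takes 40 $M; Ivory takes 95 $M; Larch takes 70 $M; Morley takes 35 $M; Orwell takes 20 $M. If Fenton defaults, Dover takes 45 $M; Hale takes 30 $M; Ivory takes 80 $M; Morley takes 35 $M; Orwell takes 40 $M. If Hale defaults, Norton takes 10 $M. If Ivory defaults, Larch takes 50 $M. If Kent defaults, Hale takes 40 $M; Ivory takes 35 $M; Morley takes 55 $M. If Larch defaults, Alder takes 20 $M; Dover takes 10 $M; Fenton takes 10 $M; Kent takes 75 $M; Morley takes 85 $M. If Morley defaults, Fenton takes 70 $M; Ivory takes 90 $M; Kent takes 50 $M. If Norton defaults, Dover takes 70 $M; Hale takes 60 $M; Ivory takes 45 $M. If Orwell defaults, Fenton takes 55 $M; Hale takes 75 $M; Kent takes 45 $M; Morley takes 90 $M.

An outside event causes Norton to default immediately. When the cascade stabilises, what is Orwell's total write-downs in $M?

Round 1 — Norton defaults (initial).
  Dover: +70 → 70 ≥ 30
  Hale: +60 → 60 < 90
  Ivory: +45 → 45 ≥ 40
Round 2 — Dover, Ivory default.
  Fenton: +40 → 40 < 70
  Larch: +70+50 → 120 ≥ 120
  Morley: +35 → 35 < 90
  Orwell: +20 → 20 < 110
Round 3 — Larch defaults.
  Alder: +20 → 20 < 60
  Fenton: +10 → 50 < 70
  Kent: +75 → 75 < 100
  Morley: +85 → 120 ≥ 90
Round 4 — Morley defaults.
  Fenton: +70 → 120 ≥ 70
  Kent: +50 → 125 ≥ 100
Round 5 — Fenton, Kent default.
  Hale: +30+40 → 130 ≥ 90
  Orwell: +40 → 60 < 110
Round 6 — Hale defaults.
No further defaults.

60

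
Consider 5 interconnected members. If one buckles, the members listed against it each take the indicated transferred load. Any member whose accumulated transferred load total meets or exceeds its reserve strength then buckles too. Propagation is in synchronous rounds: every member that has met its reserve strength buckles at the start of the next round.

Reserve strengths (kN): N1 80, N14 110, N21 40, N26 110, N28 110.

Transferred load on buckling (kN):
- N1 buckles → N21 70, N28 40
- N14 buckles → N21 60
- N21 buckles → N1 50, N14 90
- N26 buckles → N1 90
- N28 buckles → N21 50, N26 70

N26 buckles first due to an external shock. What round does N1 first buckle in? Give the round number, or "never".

2

Round 1 — N26 buckles (initial).
  N1: +90 → 90 ≥ 80
Round 2 — N1 buckles.
  N21: +70 → 70 ≥ 40
  N28: +40 → 40 < 110
Round 3 — N21 buckles.
  N14: +90 → 90 < 110
No further bucklings.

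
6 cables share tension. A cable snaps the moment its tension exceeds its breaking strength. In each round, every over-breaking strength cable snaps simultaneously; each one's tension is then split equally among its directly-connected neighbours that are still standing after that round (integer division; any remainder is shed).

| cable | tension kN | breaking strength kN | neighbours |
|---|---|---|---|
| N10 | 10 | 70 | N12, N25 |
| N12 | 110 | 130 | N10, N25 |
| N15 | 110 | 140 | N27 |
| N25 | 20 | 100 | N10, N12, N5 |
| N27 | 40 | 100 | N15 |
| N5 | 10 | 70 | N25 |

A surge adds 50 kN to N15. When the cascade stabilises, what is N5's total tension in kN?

10

Round 1 — N15 at 160 > 140. N15 snaps.
  N15 sheds 160 kN to N27: 160 each.
    N27: 40+160 = 200 > 100
Round 2 — N27 snaps.
  N27 sheds 200 kN: no online neighbours, lost.
No further breaks.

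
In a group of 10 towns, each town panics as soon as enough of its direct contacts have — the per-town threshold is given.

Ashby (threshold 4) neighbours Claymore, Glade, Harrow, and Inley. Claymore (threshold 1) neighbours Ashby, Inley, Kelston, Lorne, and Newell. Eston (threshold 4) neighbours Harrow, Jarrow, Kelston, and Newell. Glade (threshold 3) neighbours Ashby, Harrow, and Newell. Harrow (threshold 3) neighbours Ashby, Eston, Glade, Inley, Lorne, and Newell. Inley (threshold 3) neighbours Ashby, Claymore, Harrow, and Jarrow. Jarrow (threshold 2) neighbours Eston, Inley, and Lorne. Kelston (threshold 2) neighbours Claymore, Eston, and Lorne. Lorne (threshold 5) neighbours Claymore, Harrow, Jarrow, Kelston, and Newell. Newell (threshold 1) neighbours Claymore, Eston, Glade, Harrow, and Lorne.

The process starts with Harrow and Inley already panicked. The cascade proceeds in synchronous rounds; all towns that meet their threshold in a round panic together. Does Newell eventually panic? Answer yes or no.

yes

Round 1 — Harrow, Inley panic (initial).
Round 2 — checking thresholds:
  Ashby: 2 of 4 neighbours < 4, holds.
  Claymore: 1 of 5 neighbours ≥ 1, panics.
  Eston: 1 of 4 neighbours < 4, holds.
  Glade: 1 of 3 neighbours < 3, holds.
  Jarrow: 1 of 3 neighbours < 2, holds.
  Lorne: 1 of 5 neighbours < 5, holds.
  Newell: 1 of 5 neighbours ≥ 1, panics.
Round 3 — no new panics; cascade stops.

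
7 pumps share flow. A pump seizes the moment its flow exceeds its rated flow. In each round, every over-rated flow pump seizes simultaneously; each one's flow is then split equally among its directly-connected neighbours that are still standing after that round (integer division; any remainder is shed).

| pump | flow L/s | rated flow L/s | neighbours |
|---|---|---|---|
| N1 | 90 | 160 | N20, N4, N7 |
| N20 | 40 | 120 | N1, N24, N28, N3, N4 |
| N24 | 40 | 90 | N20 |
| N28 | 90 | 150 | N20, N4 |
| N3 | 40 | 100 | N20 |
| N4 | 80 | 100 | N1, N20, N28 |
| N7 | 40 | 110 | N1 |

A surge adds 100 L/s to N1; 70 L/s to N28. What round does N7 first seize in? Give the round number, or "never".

Round 1 — N1 at 190 > 160; N28 at 160 > 150. N1, N28 seize.
  N1 sheds 190 L/s to N20, N4, N7: 63 each (1 lost).
    N20: 40+63 = 103 ≤ 120
    N4: 80+63 = 143 > 100
    N7: 40+63 = 103 ≤ 110
  N28 sheds 160 L/s to N20, N4: 80 each.
    N20: 103+80 = 183 > 120
    N4: 143+80 = 223 > 100
Round 2 — N20, N4 seize.
  N20 sheds 183 L/s to N24, N3: 91 each (1 lost).
    N24: 40+91 = 131 > 90
    N3: 40+91 = 131 > 100
  N4 sheds 223 L/s: no online neighbours, lost.
Round 3 — N24, N3 seize.
  N24 sheds 131 L/s: no online neighbours, lost.
  N3 sheds 131 L/s: no online neighbours, lost.
No further seizures.

never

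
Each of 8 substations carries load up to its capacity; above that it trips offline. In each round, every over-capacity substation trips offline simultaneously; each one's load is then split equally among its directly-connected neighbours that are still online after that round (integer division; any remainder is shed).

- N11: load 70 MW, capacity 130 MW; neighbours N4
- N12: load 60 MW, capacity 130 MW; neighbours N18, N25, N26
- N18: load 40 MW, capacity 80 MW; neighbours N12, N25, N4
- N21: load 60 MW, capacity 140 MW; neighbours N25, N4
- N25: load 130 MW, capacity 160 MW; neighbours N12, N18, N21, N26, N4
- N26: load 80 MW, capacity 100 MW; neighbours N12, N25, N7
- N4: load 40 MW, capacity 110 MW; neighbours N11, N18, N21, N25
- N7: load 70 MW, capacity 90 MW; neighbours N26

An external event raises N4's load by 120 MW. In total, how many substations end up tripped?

Round 1 — N4 at 160 > 110. N4 trips offline.
  N4 sheds 160 MW to N11, N18, N21, N25: 40 each.
    N11: 70+40 = 110 ≤ 130
    N18: 40+40 = 80 ≤ 80
    N21: 60+40 = 100 ≤ 140
    N25: 130+40 = 170 > 160
Round 2 — N25 trips offline.
  N25 sheds 170 MW to N12, N18, N21, N26: 42 each (2 lost).
    N12: 60+42 = 102 ≤ 130
    N18: 80+42 = 122 > 80
    N21: 100+42 = 142 > 140
    N26: 80+42 = 122 > 100
Round 3 — N18, N21, N26 trip offline.
  N18 sheds 122 MW to N12: 122 each.
    N12: 102+122 = 224 > 130
  N21 sheds 142 MW: no online neighbours, lost.
  N26 sheds 122 MW to N12, N7: 61 each.
    N12: 224+61 = 285 > 130
    N7: 70+61 = 131 > 90
Round 4 — N12, N7 trip offline.
  N12 sheds 285 MW: no online neighbours, lost.
  N7 sheds 131 MW: no online neighbours, lost.
No further trips.

7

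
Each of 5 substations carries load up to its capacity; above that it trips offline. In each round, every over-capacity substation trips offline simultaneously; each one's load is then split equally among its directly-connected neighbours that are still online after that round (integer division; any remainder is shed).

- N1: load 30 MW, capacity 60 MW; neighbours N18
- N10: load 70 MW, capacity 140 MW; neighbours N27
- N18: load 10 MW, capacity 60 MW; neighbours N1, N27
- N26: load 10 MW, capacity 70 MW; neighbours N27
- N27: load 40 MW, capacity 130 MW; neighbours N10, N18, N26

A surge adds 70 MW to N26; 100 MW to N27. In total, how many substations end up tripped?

4

Round 1 — N26 at 80 > 70; N27 at 140 > 130. N26, N27 trip offline.
  N26 sheds 80 MW: no online neighbours, lost.
  N27 sheds 140 MW to N10, N18: 70 each.
    N10: 70+70 = 140 ≤ 140
    N18: 10+70 = 80 > 60
Round 2 — N18 trips offline.
  N18 sheds 80 MW to N1: 80 each.
    N1: 30+80 = 110 > 60
Round 3 — N1 trips offline.
  N1 sheds 110 MW: no online neighbours, lost.
No further trips.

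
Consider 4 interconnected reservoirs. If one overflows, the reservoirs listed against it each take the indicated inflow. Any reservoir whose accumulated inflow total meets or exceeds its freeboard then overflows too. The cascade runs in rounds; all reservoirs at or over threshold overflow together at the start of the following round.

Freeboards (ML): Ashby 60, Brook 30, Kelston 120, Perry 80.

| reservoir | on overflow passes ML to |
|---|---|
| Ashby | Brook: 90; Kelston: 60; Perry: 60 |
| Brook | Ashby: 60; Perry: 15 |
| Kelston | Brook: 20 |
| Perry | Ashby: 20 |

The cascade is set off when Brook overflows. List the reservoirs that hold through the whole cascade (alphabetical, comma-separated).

Round 1 — Brook overflows (initial).
  Ashby: +60 → 60 ≥ 60
  Perry: +15 → 15 < 80
Round 2 — Ashby overflows.
  Kelston: +60 → 60 < 120
  Perry: +60 → 75 < 80
No further overflows.

Kelston, Perry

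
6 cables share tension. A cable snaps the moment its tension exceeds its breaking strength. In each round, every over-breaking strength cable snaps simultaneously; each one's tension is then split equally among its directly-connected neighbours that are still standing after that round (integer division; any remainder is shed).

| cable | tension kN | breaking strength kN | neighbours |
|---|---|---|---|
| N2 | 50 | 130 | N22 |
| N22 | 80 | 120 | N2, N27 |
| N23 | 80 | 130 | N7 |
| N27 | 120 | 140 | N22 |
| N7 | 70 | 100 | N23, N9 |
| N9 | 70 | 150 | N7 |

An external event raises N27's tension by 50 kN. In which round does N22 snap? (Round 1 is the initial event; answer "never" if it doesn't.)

2

Round 1 — N27 at 170 > 140. N27 snaps.
  N27 sheds 170 kN to N22: 170 each.
    N22: 80+170 = 250 > 120
Round 2 — N22 snaps.
  N22 sheds 250 kN to N2: 250 each.
    N2: 50+250 = 300 > 130
Round 3 — N2 snaps.
  N2 sheds 300 kN: no online neighbours, lost.
No further breaks.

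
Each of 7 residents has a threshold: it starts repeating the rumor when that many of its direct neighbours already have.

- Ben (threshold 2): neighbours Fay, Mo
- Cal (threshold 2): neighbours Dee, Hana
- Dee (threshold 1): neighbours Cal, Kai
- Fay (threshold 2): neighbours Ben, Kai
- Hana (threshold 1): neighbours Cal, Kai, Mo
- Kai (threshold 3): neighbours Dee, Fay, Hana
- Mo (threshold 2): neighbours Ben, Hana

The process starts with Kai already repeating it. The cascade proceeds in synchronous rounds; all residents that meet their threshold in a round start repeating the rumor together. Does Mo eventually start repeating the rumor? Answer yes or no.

no

Round 1 — Kai starts repeating the rumor (initial).
Round 2 — checking thresholds:
  Dee: 1 of 2 neighbours ≥ 1, starts repeating the rumor.
  Fay: 1 of 2 neighbours < 2, holds.
  Hana: 1 of 3 neighbours ≥ 1, starts repeating the rumor.
Round 3 — checking thresholds:
  Cal: 2 of 2 neighbours ≥ 2, starts repeating the rumor.
  Fay: 1 of 2 neighbours < 2, holds.
  Mo: 1 of 2 neighbours < 2, holds.
Round 4 — no new spreads; cascade stops.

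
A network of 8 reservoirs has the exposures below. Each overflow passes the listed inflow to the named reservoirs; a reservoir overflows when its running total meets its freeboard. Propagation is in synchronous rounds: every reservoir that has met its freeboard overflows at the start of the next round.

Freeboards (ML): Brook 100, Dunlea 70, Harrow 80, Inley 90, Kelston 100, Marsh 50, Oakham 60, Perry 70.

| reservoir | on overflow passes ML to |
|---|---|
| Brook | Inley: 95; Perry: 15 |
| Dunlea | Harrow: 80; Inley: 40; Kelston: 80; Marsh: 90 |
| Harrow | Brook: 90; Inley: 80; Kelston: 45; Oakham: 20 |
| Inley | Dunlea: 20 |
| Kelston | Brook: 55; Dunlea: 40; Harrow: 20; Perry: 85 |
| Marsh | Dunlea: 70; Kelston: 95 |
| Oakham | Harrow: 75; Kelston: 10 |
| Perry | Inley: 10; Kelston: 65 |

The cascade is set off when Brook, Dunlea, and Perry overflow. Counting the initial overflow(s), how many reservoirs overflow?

7

Round 1 — Brook, Dunlea, Perry overflow (initial).
  Harrow: +80 → 80 ≥ 80
  Inley: +95+40+10 → 145 ≥ 90
  Kelston: +80+65 → 145 ≥ 100
  Marsh: +90 → 90 ≥ 50
Round 2 — Harrow, Inley, Kelston, Marsh overflow.
  Oakham: +20 → 20 < 60
No further overflows.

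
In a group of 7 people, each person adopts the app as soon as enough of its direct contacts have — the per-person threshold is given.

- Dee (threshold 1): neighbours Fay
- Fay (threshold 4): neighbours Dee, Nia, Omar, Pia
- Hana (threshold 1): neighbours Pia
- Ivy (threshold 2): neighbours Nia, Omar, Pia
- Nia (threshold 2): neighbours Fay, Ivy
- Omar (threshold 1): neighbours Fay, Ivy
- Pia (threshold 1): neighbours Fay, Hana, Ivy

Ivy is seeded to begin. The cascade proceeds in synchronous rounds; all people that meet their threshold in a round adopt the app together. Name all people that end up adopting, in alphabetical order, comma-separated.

Round 1 — Ivy adopts the app (initial).
Round 2 — checking thresholds:
  Nia: 1 of 2 neighbours < 2, below threshold.
  Omar: 1 of 2 neighbours ≥ 1, adopts the app.
  Pia: 1 of 3 neighbours ≥ 1, adopts the app.
Round 3 — checking thresholds:
  Fay: 2 of 4 neighbours < 4, below threshold.
  Hana: 1 of 1 neighbours ≥ 1, adopts the app.
  Nia: 1 of 2 neighbours < 2, below threshold.
Round 4 — no new adoptions; cascade stops.

Hana, Ivy, Omar, Pia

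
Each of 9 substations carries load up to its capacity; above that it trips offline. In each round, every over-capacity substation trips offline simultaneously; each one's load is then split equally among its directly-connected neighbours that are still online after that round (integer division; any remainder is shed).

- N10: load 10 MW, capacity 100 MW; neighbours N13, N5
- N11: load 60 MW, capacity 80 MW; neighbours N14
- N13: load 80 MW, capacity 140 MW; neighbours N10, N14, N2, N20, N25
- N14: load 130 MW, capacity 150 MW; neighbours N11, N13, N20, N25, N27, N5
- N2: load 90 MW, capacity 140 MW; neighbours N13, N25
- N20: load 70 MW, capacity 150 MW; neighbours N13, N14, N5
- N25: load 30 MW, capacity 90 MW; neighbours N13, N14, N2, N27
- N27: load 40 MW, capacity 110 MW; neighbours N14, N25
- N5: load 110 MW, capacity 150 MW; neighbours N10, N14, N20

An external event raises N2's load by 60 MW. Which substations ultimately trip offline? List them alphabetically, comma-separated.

N10, N11, N13, N14, N2, N20, N25, N27, N5

Round 1 — N2 at 150 > 140. N2 trips offline.
  N2 sheds 150 MW to N13, N25: 75 each.
    N13: 80+75 = 155 > 140
    N25: 30+75 = 105 > 90
Round 2 — N13, N25 trip offline.
  N13 sheds 155 MW to N10, N14, N20: 51 each (2 lost).
    N10: 10+51 = 61 ≤ 100
    N14: 130+51 = 181 > 150
    N20: 70+51 = 121 ≤ 150
  N25 sheds 105 MW to N14, N27: 52 each (1 lost).
    N14: 181+52 = 233 > 150
    N27: 40+52 = 92 ≤ 110
Round 3 — N14 trips offline.
  N14 sheds 233 MW to N11, N20, N27, N5: 58 each (1 lost).
    N11: 60+58 = 118 > 80
    N20: 121+58 = 179 > 150
    N27: 92+58 = 150 > 110
    N5: 110+58 = 168 > 150
Round 4 — N11, N20, N27, N5 trip offline.
  N11 sheds 118 MW: no online neighbours, lost.
  N20 sheds 179 MW: no online neighbours, lost.
  N27 sheds 150 MW: no online neighbours, lost.
  N5 sheds 168 MW to N10: 168 each.
    N10: 61+168 = 229 > 100
Round 5 — N10 trips offline.
  N10 sheds 229 MW: no online neighbours, lost.
No further trips.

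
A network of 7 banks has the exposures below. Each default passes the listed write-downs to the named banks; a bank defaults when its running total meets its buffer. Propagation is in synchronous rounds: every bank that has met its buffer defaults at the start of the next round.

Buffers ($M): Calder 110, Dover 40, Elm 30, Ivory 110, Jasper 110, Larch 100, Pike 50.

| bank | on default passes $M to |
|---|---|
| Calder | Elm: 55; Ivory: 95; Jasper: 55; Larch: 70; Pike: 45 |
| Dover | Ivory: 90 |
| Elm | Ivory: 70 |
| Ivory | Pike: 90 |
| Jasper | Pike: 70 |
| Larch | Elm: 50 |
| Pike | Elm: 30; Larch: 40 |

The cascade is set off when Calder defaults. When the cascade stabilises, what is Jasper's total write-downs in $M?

55

Round 1 — Calder defaults (initial).
  Elm: +55 → 55 ≥ 30
  Ivory: +95 → 95 < 110
  Jasper: +55 → 55 < 110
  Larch: +70 → 70 < 100
  Pike: +45 → 45 < 50
Round 2 — Elm defaults.
  Ivory: +70 → 165 ≥ 110
Round 3 — Ivory defaults.
  Pike: +90 → 135 ≥ 50
Round 4 — Pike defaults.
  Larch: +40 → 110 ≥ 100
Round 5 — Larch defaults.
No further defaults.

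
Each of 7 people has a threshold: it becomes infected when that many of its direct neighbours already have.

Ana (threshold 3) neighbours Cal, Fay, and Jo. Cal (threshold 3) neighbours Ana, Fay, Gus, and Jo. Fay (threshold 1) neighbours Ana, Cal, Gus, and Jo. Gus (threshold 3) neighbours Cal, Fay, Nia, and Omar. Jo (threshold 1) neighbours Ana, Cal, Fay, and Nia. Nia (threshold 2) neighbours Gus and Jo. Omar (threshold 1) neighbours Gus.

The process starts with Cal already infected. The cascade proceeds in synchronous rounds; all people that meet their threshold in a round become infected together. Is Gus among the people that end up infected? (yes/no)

Round 1 — Cal becomes infected (initial).
Round 2 — checking thresholds:
  Ana: 1 of 3 neighbours < 3, holds.
  Fay: 1 of 4 neighbours ≥ 1, becomes infected.
  Gus: 1 of 4 neighbours < 3, holds.
  Jo: 1 of 4 neighbours ≥ 1, becomes infected.
Round 3 — checking thresholds:
  Ana: 3 of 3 neighbours ≥ 3, becomes infected.
  Gus: 2 of 4 neighbours < 3, holds.
  Nia: 1 of 2 neighbours < 2, holds.
Round 4 — no new infections; cascade stops.

no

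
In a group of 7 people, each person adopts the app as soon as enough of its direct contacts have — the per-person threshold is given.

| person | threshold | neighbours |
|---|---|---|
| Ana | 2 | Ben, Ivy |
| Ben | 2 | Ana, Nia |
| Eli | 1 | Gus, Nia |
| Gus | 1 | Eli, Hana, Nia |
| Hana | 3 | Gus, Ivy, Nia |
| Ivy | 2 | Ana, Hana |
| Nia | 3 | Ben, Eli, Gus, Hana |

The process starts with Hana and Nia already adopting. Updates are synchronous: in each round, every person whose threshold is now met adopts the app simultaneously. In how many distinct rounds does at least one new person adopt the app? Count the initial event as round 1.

Round 1 — Hana, Nia adopt the app (initial).
Round 2 — checking thresholds:
  Ben: 1 of 2 neighbours < 2, below threshold.
  Eli: 1 of 2 neighbours ≥ 1, adopts the app.
  Gus: 2 of 3 neighbours ≥ 1, adopts the app.
  Ivy: 1 of 2 neighbours < 2, below threshold.
Round 3 — no new adoptions; cascade stops.

2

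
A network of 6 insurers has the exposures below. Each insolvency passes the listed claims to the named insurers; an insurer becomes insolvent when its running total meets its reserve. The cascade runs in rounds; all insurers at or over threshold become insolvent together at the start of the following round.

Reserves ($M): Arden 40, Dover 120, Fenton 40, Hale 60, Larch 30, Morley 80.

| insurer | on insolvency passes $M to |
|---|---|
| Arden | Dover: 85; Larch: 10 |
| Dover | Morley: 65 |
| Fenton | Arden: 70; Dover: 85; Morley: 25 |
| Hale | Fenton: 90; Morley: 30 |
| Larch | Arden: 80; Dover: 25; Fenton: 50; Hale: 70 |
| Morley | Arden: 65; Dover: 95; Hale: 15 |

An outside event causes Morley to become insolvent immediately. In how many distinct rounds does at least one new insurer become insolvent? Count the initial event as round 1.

Round 1 — Morley becomes insolvent (initial).
  Arden: +65 → 65 ≥ 40
  Dover: +95 → 95 < 120
  Hale: +15 → 15 < 60
Round 2 — Arden becomes insolvent.
  Dover: +85 → 180 ≥ 120
  Larch: +10 → 10 < 30
Round 3 — Dover becomes insolvent.
No further insolvencies.

3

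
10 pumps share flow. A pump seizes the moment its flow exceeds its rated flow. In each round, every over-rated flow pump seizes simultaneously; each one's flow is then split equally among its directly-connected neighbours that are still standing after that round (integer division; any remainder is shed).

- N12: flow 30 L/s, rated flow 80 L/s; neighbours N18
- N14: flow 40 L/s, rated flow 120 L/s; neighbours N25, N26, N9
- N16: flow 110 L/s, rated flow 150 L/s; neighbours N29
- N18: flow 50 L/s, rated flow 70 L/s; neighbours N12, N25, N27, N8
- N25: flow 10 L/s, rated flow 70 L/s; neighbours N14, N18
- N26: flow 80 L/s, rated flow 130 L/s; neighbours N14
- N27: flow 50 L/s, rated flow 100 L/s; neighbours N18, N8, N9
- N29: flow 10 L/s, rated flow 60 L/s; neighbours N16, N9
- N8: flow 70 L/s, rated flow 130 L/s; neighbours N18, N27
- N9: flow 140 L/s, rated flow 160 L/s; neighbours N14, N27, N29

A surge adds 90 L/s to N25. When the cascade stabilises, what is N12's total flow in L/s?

63

Round 1 — N25 at 100 > 70. N25 seizes.
  N25 sheds 100 L/s to N14, N18: 50 each.
    N14: 40+50 = 90 ≤ 120
    N18: 50+50 = 100 > 70
Round 2 — N18 seizes.
  N18 sheds 100 L/s to N12, N27, N8: 33 each (1 lost).
    N12: 30+33 = 63 ≤ 80
    N27: 50+33 = 83 ≤ 100
    N8: 70+33 = 103 ≤ 130
No further seizures.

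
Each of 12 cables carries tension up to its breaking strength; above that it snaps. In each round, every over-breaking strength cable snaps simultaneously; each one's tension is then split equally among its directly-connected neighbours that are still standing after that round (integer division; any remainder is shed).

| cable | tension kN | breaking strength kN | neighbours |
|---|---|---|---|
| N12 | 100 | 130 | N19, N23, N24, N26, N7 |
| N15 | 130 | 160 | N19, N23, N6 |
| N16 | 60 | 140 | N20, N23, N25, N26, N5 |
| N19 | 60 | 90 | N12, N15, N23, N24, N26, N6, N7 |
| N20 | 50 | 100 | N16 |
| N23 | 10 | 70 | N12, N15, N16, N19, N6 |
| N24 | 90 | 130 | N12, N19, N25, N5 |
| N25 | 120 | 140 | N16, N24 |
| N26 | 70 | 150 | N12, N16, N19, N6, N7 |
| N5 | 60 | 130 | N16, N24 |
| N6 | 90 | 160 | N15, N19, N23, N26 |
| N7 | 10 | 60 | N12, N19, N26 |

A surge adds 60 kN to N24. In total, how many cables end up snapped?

Round 1 — N24 at 150 > 130. N24 snaps.
  N24 sheds 150 kN to N12, N19, N25, N5: 37 each (2 lost).
    N12: 100+37 = 137 > 130
    N19: 60+37 = 97 > 90
    N25: 120+37 = 157 > 140
    N5: 60+37 = 97 ≤ 130
Round 2 — N12, N19, N25 snap.
  N12 sheds 137 kN to N23, N26, N7: 45 each (2 lost).
    N23: 10+45 = 55 ≤ 70
    N26: 70+45 = 115 ≤ 150
    N7: 10+45 = 55 ≤ 60
  N19 sheds 97 kN to N15, N23, N26, N6, N7: 19 each (2 lost).
    N15: 130+19 = 149 ≤ 160
    N23: 55+19 = 74 > 70
    N26: 115+19 = 134 ≤ 150
    N6: 90+19 = 109 ≤ 160
    N7: 55+19 = 74 > 60
  N25 sheds 157 kN to N16: 157 each.
    N16: 60+157 = 217 > 140
Round 3 — N16, N23, N7 snap.
  N16 sheds 217 kN to N20, N26, N5: 72 each (1 lost).
    N20: 50+72 = 122 > 100
    N26: 134+72 = 206 > 150
    N5: 97+72 = 169 > 130
  N23 sheds 74 kN to N15, N6: 37 each.
    N15: 149+37 = 186 > 160
    N6: 109+37 = 146 ≤ 160
  N7 sheds 74 kN to N26: 74 each.
    N26: 206+74 = 280 > 150
Round 4 — N15, N20, N26, N5 snap.
  N15 sheds 186 kN to N6: 186 each.
    N6: 146+186 = 332 > 160
  N20 sheds 122 kN: no online neighbours, lost.
  N26 sheds 280 kN to N6: 280 each.
    N6: 332+280 = 612 > 160
  N5 sheds 169 kN: no online neighbours, lost.
Round 5 — N6 snaps.
  N6 sheds 612 kN: no online neighbours, lost.
No further breaks.

12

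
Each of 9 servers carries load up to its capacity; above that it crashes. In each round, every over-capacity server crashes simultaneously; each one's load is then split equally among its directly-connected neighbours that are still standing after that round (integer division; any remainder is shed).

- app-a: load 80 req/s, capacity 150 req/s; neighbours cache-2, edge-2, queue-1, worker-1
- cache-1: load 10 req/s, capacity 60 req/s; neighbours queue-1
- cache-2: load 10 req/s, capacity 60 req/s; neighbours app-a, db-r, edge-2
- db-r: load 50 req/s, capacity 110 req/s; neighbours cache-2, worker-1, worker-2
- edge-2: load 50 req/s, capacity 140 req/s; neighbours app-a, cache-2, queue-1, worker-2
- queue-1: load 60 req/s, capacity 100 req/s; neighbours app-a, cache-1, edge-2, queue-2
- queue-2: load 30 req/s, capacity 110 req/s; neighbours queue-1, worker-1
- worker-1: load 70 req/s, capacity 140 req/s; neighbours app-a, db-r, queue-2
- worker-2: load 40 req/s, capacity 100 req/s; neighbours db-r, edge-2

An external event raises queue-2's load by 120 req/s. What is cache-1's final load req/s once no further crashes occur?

Round 1 — queue-2 at 150 > 110. queue-2 crashes.
  queue-2 sheds 150 req/s to queue-1, worker-1: 75 each.
    queue-1: 60+75 = 135 > 100
    worker-1: 70+75 = 145 > 140
Round 2 — queue-1, worker-1 crash.
  queue-1 sheds 135 req/s to app-a, cache-1, edge-2: 45 each.
    app-a: 80+45 = 125 ≤ 150
    cache-1: 10+45 = 55 ≤ 60
    edge-2: 50+45 = 95 ≤ 140
  worker-1 sheds 145 req/s to app-a, db-r: 72 each (1 lost).
    app-a: 125+72 = 197 > 150
    db-r: 50+72 = 122 > 110
Round 3 — app-a, db-r crash.
  app-a sheds 197 req/s to cache-2, edge-2: 98 each (1 lost).
    cache-2: 10+98 = 108 > 60
    edge-2: 95+98 = 193 > 140
  db-r sheds 122 req/s to cache-2, worker-2: 61 each.
    cache-2: 108+61 = 169 > 60
    worker-2: 40+61 = 101 > 100
Round 4 — cache-2, edge-2, worker-2 crash.
  cache-2 sheds 169 req/s: no online neighbours, lost.
  edge-2 sheds 193 req/s: no online neighbours, lost.
  worker-2 sheds 101 req/s: no online neighbours, lost.
No further crashes.

55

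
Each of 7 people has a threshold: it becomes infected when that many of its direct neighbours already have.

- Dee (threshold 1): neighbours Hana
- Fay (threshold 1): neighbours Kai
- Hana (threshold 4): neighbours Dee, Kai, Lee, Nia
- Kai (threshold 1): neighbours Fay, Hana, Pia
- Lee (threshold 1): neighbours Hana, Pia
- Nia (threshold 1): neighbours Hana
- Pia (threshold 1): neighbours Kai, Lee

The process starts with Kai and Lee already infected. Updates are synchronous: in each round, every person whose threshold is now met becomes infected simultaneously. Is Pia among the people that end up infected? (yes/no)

Round 1 — Kai, Lee become infected (initial).
Round 2 — checking thresholds:
  Fay: 1 of 1 neighbours ≥ 1, becomes infected.
  Hana: 2 of 4 neighbours < 4, not yet.
  Pia: 2 of 2 neighbours ≥ 1, becomes infected.
Round 3 — no new infections; cascade stops.

yes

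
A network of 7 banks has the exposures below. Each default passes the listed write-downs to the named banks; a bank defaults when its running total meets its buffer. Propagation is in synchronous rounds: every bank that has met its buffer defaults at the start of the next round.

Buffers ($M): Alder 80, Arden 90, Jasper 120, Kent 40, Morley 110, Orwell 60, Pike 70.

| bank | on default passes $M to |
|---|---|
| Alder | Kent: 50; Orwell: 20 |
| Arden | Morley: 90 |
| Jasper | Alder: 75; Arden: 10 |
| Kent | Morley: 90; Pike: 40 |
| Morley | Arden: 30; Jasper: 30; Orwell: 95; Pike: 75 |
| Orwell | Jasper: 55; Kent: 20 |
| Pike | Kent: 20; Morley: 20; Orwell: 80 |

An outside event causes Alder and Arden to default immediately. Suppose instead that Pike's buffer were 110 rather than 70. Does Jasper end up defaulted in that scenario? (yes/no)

With Pike's buffer at 110:
Round 1 — Alder, Arden default (initial).
  Kent: +50 → 50 ≥ 40
  Morley: +90 → 90 < 110
  Orwell: +20 → 20 < 60
Round 2 — Kent defaults.
  Morley: +90 → 180 ≥ 110
  Pike: +40 → 40 < 110
Round 3 — Morley defaults.
  Jasper: +30 → 30 < 120
  Orwell: +95 → 115 ≥ 60
  Pike: +75 → 115 ≥ 110
Round 4 — Orwell, Pike default.
  Jasper: +55 → 85 < 120
No further defaults.

no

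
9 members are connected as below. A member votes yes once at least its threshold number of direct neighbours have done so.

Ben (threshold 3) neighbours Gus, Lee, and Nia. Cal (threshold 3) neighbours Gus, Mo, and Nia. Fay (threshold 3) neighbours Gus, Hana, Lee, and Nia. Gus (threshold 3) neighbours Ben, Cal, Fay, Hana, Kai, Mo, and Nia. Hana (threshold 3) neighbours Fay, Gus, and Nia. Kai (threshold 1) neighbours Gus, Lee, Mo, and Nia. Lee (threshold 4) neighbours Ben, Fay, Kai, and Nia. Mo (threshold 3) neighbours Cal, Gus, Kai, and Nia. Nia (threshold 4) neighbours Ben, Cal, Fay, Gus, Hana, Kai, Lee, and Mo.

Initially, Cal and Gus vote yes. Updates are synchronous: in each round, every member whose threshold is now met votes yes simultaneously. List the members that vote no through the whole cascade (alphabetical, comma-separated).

Ben, Fay, Hana, Lee

Round 1 — Cal, Gus vote yes (initial).
Round 2 — checking thresholds:
  Ben: 1 of 3 neighbours < 3, below threshold.
  Fay: 1 of 4 neighbours < 3, below threshold.
  Hana: 1 of 3 neighbours < 3, below threshold.
  Kai: 1 of 4 neighbours ≥ 1, votes yes.
  Mo: 2 of 4 neighbours < 3, below threshold.
  Nia: 2 of 8 neighbours < 4, below threshold.
Round 3 — checking thresholds:
  Ben: 1 of 3 neighbours < 3, below threshold.
  Fay: 1 of 4 neighbours < 3, below threshold.
  Hana: 1 of 3 neighbours < 3, below threshold.
  Lee: 1 of 4 neighbours < 4, below threshold.
  Mo: 3 of 4 neighbours ≥ 3, votes yes.
  Nia: 3 of 8 neighbours < 4, below threshold.
Round 4 — checking thresholds:
  Ben: 1 of 3 neighbours < 3, below threshold.
  Fay: 1 of 4 neighbours < 3, below threshold.
  Hana: 1 of 3 neighbours < 3, below threshold.
  Lee: 1 of 4 neighbours < 4, below threshold.
  Nia: 4 of 8 neighbours ≥ 4, votes yes.
Round 5 — no new yes votes; cascade stops.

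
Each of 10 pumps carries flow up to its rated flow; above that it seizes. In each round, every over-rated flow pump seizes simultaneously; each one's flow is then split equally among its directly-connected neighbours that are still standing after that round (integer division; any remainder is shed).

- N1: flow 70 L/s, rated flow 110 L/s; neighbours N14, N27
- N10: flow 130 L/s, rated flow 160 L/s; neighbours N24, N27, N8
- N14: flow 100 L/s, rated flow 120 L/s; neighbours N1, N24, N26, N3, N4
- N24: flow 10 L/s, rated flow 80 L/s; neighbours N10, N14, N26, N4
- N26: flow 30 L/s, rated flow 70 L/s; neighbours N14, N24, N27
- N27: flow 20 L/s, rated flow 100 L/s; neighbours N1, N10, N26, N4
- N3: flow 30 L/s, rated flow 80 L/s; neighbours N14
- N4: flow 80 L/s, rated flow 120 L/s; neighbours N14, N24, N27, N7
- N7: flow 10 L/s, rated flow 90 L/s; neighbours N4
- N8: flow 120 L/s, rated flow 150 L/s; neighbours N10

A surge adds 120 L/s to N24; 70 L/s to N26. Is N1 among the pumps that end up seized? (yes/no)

Round 1 — N24 at 130 > 80; N26 at 100 > 70. N24, N26 seize.
  N24 sheds 130 L/s to N10, N14, N4: 43 each (1 lost).
    N10: 130+43 = 173 > 160
    N14: 100+43 = 143 > 120
    N4: 80+43 = 123 > 120
  N26 sheds 100 L/s to N14, N27: 50 each.
    N14: 143+50 = 193 > 120
    N27: 20+50 = 70 ≤ 100
Round 2 — N10, N14, N4 seize.
  N10 sheds 173 L/s to N27, N8: 86 each (1 lost).
    N27: 70+86 = 156 > 100
    N8: 120+86 = 206 > 150
  N14 sheds 193 L/s to N1, N3: 96 each (1 lost).
    N1: 70+96 = 166 > 110
    N3: 30+96 = 126 > 80
  N4 sheds 123 L/s to N27, N7: 61 each (1 lost).
    N27: 156+61 = 217 > 100
    N7: 10+61 = 71 ≤ 90
Round 3 — N1, N27, N3, N8 seize.
  N1 sheds 166 L/s: no online neighbours, lost.
  N27 sheds 217 L/s: no online neighbours, lost.
  N3 sheds 126 L/s: no online neighbours, lost.
  N8 sheds 206 L/s: no online neighbours, lost.
No further seizures.

yes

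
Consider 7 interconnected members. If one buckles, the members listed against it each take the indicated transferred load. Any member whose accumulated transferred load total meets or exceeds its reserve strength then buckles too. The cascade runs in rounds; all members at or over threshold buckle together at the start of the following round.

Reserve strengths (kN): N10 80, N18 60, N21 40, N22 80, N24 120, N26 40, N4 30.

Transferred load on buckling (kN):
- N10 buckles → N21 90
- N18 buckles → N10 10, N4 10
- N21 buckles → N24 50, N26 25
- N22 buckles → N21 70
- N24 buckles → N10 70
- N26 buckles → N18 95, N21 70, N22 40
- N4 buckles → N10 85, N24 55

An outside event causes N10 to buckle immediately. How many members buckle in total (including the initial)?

Round 1 — N10 buckles (initial).
  N21: +90 → 90 ≥ 40
Round 2 — N21 buckles.
  N24: +50 → 50 < 120
  N26: +25 → 25 < 40
No further bucklings.

2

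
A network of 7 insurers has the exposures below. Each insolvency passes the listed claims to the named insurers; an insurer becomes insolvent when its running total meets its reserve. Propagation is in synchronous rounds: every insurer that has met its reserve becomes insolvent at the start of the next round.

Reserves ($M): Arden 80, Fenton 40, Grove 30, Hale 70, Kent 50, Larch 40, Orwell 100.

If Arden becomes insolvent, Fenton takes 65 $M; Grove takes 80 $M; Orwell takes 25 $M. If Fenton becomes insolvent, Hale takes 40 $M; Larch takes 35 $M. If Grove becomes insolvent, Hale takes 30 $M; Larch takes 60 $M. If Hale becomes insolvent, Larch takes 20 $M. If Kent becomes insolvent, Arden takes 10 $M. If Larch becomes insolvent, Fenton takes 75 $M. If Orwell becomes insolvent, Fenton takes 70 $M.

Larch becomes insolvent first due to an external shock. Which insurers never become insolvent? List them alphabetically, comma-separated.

Round 1 — Larch becomes insolvent (initial).
  Fenton: +75 → 75 ≥ 40
Round 2 — Fenton becomes insolvent.
  Hale: +40 → 40 < 70
No further insolvencies.

Arden, Grove, Hale, Kent, Orwell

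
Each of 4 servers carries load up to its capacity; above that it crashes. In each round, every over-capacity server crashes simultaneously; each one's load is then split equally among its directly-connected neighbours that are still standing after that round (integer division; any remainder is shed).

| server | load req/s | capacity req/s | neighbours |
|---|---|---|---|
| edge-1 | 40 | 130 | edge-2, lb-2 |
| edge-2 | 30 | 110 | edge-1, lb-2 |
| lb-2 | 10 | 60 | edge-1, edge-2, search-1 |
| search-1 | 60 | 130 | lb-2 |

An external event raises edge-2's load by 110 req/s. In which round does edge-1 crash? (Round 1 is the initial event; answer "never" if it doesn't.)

3

Round 1 — edge-2 at 140 > 110. edge-2 crashes.
  edge-2 sheds 140 req/s to edge-1, lb-2: 70 each.
    edge-1: 40+70 = 110 ≤ 130
    lb-2: 10+70 = 80 > 60
Round 2 — lb-2 crashes.
  lb-2 sheds 80 req/s to edge-1, search-1: 40 each.
    edge-1: 110+40 = 150 > 130
    search-1: 60+40 = 100 ≤ 130
Round 3 — edge-1 crashes.
  edge-1 sheds 150 req/s: no online neighbours, lost.
No further crashes.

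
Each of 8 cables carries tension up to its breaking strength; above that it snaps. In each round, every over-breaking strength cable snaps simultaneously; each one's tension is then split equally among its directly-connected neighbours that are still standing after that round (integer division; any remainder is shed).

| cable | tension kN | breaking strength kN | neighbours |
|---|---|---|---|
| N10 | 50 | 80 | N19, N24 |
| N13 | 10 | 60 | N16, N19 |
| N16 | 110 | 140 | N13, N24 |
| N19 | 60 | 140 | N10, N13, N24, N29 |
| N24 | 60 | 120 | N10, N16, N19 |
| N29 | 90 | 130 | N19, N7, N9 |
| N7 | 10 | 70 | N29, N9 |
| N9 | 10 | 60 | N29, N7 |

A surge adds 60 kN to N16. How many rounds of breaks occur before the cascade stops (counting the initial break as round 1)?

5

Round 1 — N16 at 170 > 140. N16 snaps.
  N16 sheds 170 kN to N13, N24: 85 each.
    N13: 10+85 = 95 > 60
    N24: 60+85 = 145 > 120
Round 2 — N13, N24 snap.
  N13 sheds 95 kN to N19: 95 each.
    N19: 60+95 = 155 > 140
  N24 sheds 145 kN to N10, N19: 72 each (1 lost).
    N10: 50+72 = 122 > 80
    N19: 155+72 = 227 > 140
Round 3 — N10, N19 snap.
  N10 sheds 122 kN: no online neighbours, lost.
  N19 sheds 227 kN to N29: 227 each.
    N29: 90+227 = 317 > 130
Round 4 — N29 snaps.
  N29 sheds 317 kN to N7, N9: 158 each (1 lost).
    N7: 10+158 = 168 > 70
    N9: 10+158 = 168 > 60
Round 5 — N7, N9 snap.
  N7 sheds 168 kN: no online neighbours, lost.
  N9 sheds 168 kN: no online neighbours, lost.
No further breaks.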